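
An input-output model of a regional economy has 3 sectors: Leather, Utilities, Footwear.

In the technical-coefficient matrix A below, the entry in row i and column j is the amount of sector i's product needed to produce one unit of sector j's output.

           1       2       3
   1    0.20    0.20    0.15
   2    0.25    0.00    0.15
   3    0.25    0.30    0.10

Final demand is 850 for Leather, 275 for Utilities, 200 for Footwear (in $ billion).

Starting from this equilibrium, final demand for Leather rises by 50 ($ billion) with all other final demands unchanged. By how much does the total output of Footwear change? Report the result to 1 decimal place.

I − A =
  [   0.80    -0.20    -0.15]
  [  -0.25     1.00    -0.15]
  [  -0.25    -0.30     0.90]
Cofactors of I−A, C_ij = (−1)^(i+j)·(minor ij) (rows/columns in the sector order above):
  C_11 = (1.00)(0.90) − (-0.15)(-0.30) = 0.8550
  C_12 = −[(-0.25)(0.90) − (-0.15)(-0.25)] = 0.2625
  C_13 = (-0.25)(-0.30) − (1.00)(-0.25) = 0.3250
  C_21 = −[(-0.20)(0.90) − (-0.15)(-0.30)] = 0.2250
  C_22 = (0.80)(0.90) − (-0.15)(-0.25) = 0.6825
  C_23 = −[(0.80)(-0.30) − (-0.20)(-0.25)] = 0.2900
  C_31 = (-0.20)(-0.15) − (-0.15)(1.00) = 0.1800
  C_32 = −[(0.80)(-0.15) − (-0.15)(-0.25)] = 0.1575
  C_33 = (0.80)(1.00) − (-0.20)(-0.25) = 0.7500
det(I−A) = Σ_j (I−A)_1j·C_1j = (0.80)(0.8550) + (-0.20)(0.2625) + (-0.15)(0.3250) = 0.58275
adj(I−A) = Cᵀ =
  [ 0.8550   0.2250   0.1800]
  [ 0.2625   0.6825   0.1575]
  [ 0.3250   0.2900   0.7500]
(I − A)⁻¹ = adj(I−A) / det(I−A) ≈
  [   1.4672     0.3861     0.3089]
  [   0.4505     1.1712     0.2703]
  [   0.5577     0.4976     1.2870]
Δx = (I − A)⁻¹ Δd with Δd having +50 in the Leather component and 0 elsewhere.
So Δx_3 = L_31 · (+50), where L_31 = adj(I−A)_31 / det(I−A) = 0.3250 / 0.58275.
Δx_3 = 0.3250 × (+50) / 0.58275 = 16.25 / 0.58275 ≈ 27.9.

Δx_3 = 27.9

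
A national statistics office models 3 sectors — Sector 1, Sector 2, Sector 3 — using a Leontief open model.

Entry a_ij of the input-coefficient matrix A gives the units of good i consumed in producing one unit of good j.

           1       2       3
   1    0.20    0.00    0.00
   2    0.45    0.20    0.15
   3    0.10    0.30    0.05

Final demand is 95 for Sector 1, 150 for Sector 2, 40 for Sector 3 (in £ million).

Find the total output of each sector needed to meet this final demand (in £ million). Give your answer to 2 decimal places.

I − A =
  [   0.80     0.00     0.00]
  [  -0.45     0.80    -0.15]
  [  -0.10    -0.30     0.95]
Cofactors of I−A, C_ij = (−1)^(i+j)·(minor ij) (rows/columns in the sector order above):
  C_11 = (0.80)(0.95) − (-0.15)(-0.30) = 0.7150
  C_12 = −[(-0.45)(0.95) − (-0.15)(-0.10)] = 0.4425
  C_13 = (-0.45)(-0.30) − (0.80)(-0.10) = 0.2150
  C_21 = −[(0.00)(0.95) − (0.00)(-0.30)] = 0.0000
  C_22 = (0.80)(0.95) − (0.00)(-0.10) = 0.7600
  C_23 = −[(0.80)(-0.30) − (0.00)(-0.10)] = 0.2400
  C_31 = (0.00)(-0.15) − (0.00)(0.80) = 0.0000
  C_32 = −[(0.80)(-0.15) − (0.00)(-0.45)] = 0.1200
  C_33 = (0.80)(0.80) − (0.00)(-0.45) = 0.6400
det(I−A) = Σ_j (I−A)_1j·C_1j = (0.80)(0.7150) + (0.00)(0.4425) + (0.00)(0.2150) = 0.5720
adj(I−A) = Cᵀ =
  [ 0.7150   0.0000   0.0000]
  [ 0.4425   0.7600   0.1200]
  [ 0.2150   0.2400   0.6400]
(I − A)⁻¹ = adj(I−A) / det(I−A) ≈
  [   1.2500     0.0000     0.0000]
  [   0.7736     1.3287     0.2098]
  [   0.3759     0.4196     1.1189]
x = (I − A)⁻¹ d = adj(I−A)·d / det(I−A), with det(I−A) = 0.5720:
  x_1 = (0.7150·95 + 0.0000·150 + 0.0000·40) / 0.5720 = 67.925 / 0.5720 = 118.75
  x_2 = (0.4425·95 + 0.7600·150 + 0.1200·40) / 0.5720 = 160.8375 / 0.5720 ≈ 281.18
  x_3 = (0.2150·95 + 0.2400·150 + 0.6400·40) / 0.5720 = 82.025 / 0.5720 ≈ 143.40

x_1 = 118.75, x_2 = 281.18, x_3 = 143.40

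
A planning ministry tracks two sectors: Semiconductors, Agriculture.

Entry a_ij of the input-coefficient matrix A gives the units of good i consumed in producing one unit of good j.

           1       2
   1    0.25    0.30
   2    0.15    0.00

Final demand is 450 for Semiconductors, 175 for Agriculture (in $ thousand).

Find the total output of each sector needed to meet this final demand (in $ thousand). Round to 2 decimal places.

I − A =
  [   0.75    -0.30]
  [  -0.15     1.00]
det(I−A) = (0.75)(1.00) − (-0.30)(-0.15) = 0.7050
adj(I−A) = [[1.00, 0.30], [0.15, 0.75]]
(I − A)⁻¹ = adj(I−A) / det(I−A) ≈
  [   1.4184     0.4255]
  [   0.2128     1.0638]
x = (I − A)⁻¹ d = adj(I−A)·d / det(I−A), with det(I−A) = 0.7050:
  x_1 = (1.00·450 + 0.30·175) / 0.7050 = 502.50 / 0.7050 ≈ 712.77
  x_2 = (0.15·450 + 0.75·175) / 0.7050 = 198.75 / 0.7050 ≈ 281.91

x_1 = 712.77, x_2 = 281.91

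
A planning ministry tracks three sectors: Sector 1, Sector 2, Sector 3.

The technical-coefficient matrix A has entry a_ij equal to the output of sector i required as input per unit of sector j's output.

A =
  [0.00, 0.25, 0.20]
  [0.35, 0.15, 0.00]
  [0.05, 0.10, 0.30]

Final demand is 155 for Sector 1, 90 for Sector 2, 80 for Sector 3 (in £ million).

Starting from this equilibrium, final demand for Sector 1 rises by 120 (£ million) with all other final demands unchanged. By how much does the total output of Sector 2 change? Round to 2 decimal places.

I − A =
  [   1.00    -0.25    -0.20]
  [  -0.35     0.85     0.00]
  [  -0.05    -0.10     0.70]
Cofactors of I−A, C_ij = (−1)^(i+j)·(minor ij) (rows/columns in the sector order above):
  C_11 = (0.85)(0.70) − (0.00)(-0.10) = 0.5950
  C_12 = −[(-0.35)(0.70) − (0.00)(-0.05)] = 0.2450
  C_13 = (-0.35)(-0.10) − (0.85)(-0.05) = 0.0775
  C_21 = −[(-0.25)(0.70) − (-0.20)(-0.10)] = 0.1950
  C_22 = (1.00)(0.70) − (-0.20)(-0.05) = 0.6900
  C_23 = −[(1.00)(-0.10) − (-0.25)(-0.05)] = 0.1125
  C_31 = (-0.25)(0.00) − (-0.20)(0.85) = 0.1700
  C_32 = −[(1.00)(0.00) − (-0.20)(-0.35)] = 0.0700
  C_33 = (1.00)(0.85) − (-0.25)(-0.35) = 0.7625
det(I−A) = Σ_j (I−A)_1j·C_1j = (1.00)(0.5950) + (-0.25)(0.2450) + (-0.20)(0.0775) = 0.51825
adj(I−A) = Cᵀ =
  [ 0.5950   0.1950   0.1700]
  [ 0.2450   0.6900   0.0700]
  [ 0.0775   0.1125   0.7625]
(I − A)⁻¹ = adj(I−A) / det(I−A) ≈
  [   1.1481     0.3763     0.3280]
  [   0.4727     1.3314     0.1351]
  [   0.1495     0.2171     1.4713]
Δx = (I − A)⁻¹ Δd with Δd having +120 in the Sector 1 component and 0 elsewhere.
So Δx_2 = L_21 · (+120), where L_21 = adj(I−A)_21 / det(I−A) = 0.2450 / 0.51825.
Δx_2 = 0.2450 × (+120) / 0.51825 = 29.40 / 0.51825 ≈ 56.73.

Δx_2 = 56.73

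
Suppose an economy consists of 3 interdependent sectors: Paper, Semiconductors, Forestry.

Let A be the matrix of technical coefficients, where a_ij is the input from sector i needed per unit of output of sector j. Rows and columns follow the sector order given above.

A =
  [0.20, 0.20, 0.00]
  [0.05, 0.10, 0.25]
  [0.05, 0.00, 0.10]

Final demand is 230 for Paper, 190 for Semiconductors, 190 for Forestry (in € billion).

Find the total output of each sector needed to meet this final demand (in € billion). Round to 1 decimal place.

x_1 = 361.4, x_2 = 295.4, x_3 = 231.2

I − A =
  [   0.80    -0.20     0.00]
  [  -0.05     0.90    -0.25]
  [  -0.05     0.00     0.90]
Cofactors of I−A, C_ij = (−1)^(i+j)·(minor ij) (rows/columns in the sector order above):
  C_11 = (0.90)(0.90) − (-0.25)(0.00) = 0.8100
  C_12 = −[(-0.05)(0.90) − (-0.25)(-0.05)] = 0.0575
  C_13 = (-0.05)(0.00) − (0.90)(-0.05) = 0.0450
  C_21 = −[(-0.20)(0.90) − (0.00)(0.00)] = 0.1800
  C_22 = (0.80)(0.90) − (0.00)(-0.05) = 0.7200
  C_23 = −[(0.80)(0.00) − (-0.20)(-0.05)] = 0.0100
  C_31 = (-0.20)(-0.25) − (0.00)(0.90) = 0.0500
  C_32 = −[(0.80)(-0.25) − (0.00)(-0.05)] = 0.2000
  C_33 = (0.80)(0.90) − (-0.20)(-0.05) = 0.7100
det(I−A) = Σ_j (I−A)_1j·C_1j = (0.80)(0.8100) + (-0.20)(0.0575) + (0.00)(0.0450) = 0.6365
adj(I−A) = Cᵀ =
  [ 0.8100   0.1800   0.0500]
  [ 0.0575   0.7200   0.2000]
  [ 0.0450   0.0100   0.7100]
(I − A)⁻¹ = adj(I−A) / det(I−A) ≈
  [   1.2726     0.2828     0.0786]
  [   0.0903     1.1312     0.3142]
  [   0.0707     0.0157     1.1155]
x = (I − A)⁻¹ d = adj(I−A)·d / det(I−A), with det(I−A) = 0.6365:
  x_1 = (0.8100·230 + 0.1800·190 + 0.0500·190) / 0.6365 = 230.00 / 0.6365 ≈ 361.4
  x_2 = (0.0575·230 + 0.7200·190 + 0.2000·190) / 0.6365 = 188.025 / 0.6365 ≈ 295.4
  x_3 = (0.0450·230 + 0.0100·190 + 0.7100·190) / 0.6365 = 147.15 / 0.6365 ≈ 231.2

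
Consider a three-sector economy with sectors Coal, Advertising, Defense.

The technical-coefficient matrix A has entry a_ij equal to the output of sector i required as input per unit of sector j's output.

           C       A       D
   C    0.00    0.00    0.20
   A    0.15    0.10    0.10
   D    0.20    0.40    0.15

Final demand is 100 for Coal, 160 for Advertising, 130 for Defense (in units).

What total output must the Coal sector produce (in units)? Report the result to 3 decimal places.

I − A =
  [   1.00     0.00    -0.20]
  [  -0.15     0.90    -0.10]
  [  -0.20    -0.40     0.85]
Cofactors of I−A, C_ij = (−1)^(i+j)·(minor ij) (rows/columns in the sector order above):
  C_11 = (0.90)(0.85) − (-0.10)(-0.40) = 0.7250
  C_12 = −[(-0.15)(0.85) − (-0.10)(-0.20)] = 0.1475
  C_13 = (-0.15)(-0.40) − (0.90)(-0.20) = 0.2400
  C_21 = −[(0.00)(0.85) − (-0.20)(-0.40)] = 0.0800
  C_22 = (1.00)(0.85) − (-0.20)(-0.20) = 0.8100
  C_23 = −[(1.00)(-0.40) − (0.00)(-0.20)] = 0.4000
  C_31 = (0.00)(-0.10) − (-0.20)(0.90) = 0.1800
  C_32 = −[(1.00)(-0.10) − (-0.20)(-0.15)] = 0.1300
  C_33 = (1.00)(0.90) − (0.00)(-0.15) = 0.9000
det(I−A) = Σ_j (I−A)_1j·C_1j = (1.00)(0.7250) + (0.00)(0.1475) + (-0.20)(0.2400) = 0.6770
adj(I−A) = Cᵀ =
  [ 0.7250   0.0800   0.1800]
  [ 0.1475   0.8100   0.1300]
  [ 0.2400   0.4000   0.9000]
(I − A)⁻¹ = adj(I−A) / det(I−A) ≈
  [   1.0709     0.1182     0.2659]
  [   0.2179     1.1965     0.1920]
  [   0.3545     0.5908     1.3294]
x = (I − A)⁻¹ d = adj(I−A)·d / det(I−A), with det(I−A) = 0.6770:
  x_C = (0.7250·100 + 0.0800·160 + 0.1800·130) / 0.6770 = 108.70 / 0.6770 ≈ 160.561
  x_A = (0.1475·100 + 0.8100·160 + 0.1300·130) / 0.6770 = 161.25 / 0.6770 ≈ 238.183
  x_D = (0.2400·100 + 0.4000·160 + 0.9000·130) / 0.6770 = 205.00 / 0.6770 ≈ 302.806

x_C = 160.561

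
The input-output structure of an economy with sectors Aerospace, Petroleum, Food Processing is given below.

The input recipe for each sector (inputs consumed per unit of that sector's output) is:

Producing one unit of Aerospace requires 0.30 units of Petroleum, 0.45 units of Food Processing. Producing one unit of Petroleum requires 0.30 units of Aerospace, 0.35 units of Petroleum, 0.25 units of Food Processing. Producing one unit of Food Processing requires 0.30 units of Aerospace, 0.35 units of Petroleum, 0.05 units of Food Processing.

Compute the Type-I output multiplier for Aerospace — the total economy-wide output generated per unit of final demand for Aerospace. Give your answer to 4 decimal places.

I − A =
  [   1.00    -0.30    -0.30]
  [  -0.30     0.65    -0.35]
  [  -0.45    -0.25     0.95]
Cofactors of I−A, C_ij = (−1)^(i+j)·(minor ij) (rows/columns in the sector order above):
  C_11 = (0.65)(0.95) − (-0.35)(-0.25) = 0.5300
  C_12 = −[(-0.30)(0.95) − (-0.35)(-0.45)] = 0.4425
  C_13 = (-0.30)(-0.25) − (0.65)(-0.45) = 0.3675
  C_21 = −[(-0.30)(0.95) − (-0.30)(-0.25)] = 0.3600
  C_22 = (1.00)(0.95) − (-0.30)(-0.45) = 0.8150
  C_23 = −[(1.00)(-0.25) − (-0.30)(-0.45)] = 0.3850
  C_31 = (-0.30)(-0.35) − (-0.30)(0.65) = 0.3000
  C_32 = −[(1.00)(-0.35) − (-0.30)(-0.30)] = 0.4400
  C_33 = (1.00)(0.65) − (-0.30)(-0.30) = 0.5600
det(I−A) = Σ_j (I−A)_1j·C_1j = (1.00)(0.5300) + (-0.30)(0.4425) + (-0.30)(0.3675) = 0.2870
adj(I−A) = Cᵀ =
  [ 0.5300   0.3600   0.3000]
  [ 0.4425   0.8150   0.4400]
  [ 0.3675   0.3850   0.5600]
(I − A)⁻¹ = adj(I−A) / det(I−A) ≈
  [   1.84669     1.25436     1.04530]
  [   1.54181     2.83972     1.53310]
  [   1.28049     1.34146     1.95122]
The output multiplier for sector j is the column-j sum of the Leontief inverse (I − A)⁻¹ = adj(I−A) / det(I−A).
Column 1 of adj(I−A): (0.5300, 0.4425, 0.3675); det(I−A) = 0.2870.
m_1 = (0.5300 + 0.4425 + 0.3675) / 0.2870 = 1.34 / 0.2870 ≈ 4.6690.

m_1 = 4.6690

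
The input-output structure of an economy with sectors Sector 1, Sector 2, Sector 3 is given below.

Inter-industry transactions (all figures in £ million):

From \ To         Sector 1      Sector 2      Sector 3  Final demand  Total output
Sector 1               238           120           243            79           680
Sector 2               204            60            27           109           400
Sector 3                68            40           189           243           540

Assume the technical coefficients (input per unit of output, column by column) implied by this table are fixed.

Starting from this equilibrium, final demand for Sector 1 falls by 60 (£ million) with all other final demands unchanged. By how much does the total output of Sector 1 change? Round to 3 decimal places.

Technical coefficients a_ij = z_ij / X_j:
  a_11 = 238/680 = 0.35, a_21 = 204/680 = 0.30, a_31 = 68/680 = 0.10
  a_12 = 120/400 = 0.30, a_22 = 60/400 = 0.15, a_32 = 40/400 = 0.10
  a_13 = 243/540 = 0.45, a_23 = 27/540 = 0.05, a_33 = 189/540 = 0.35
I − A =
  [   0.65    -0.30    -0.45]
  [  -0.30     0.85    -0.05]
  [  -0.10    -0.10     0.65]
Cofactors of I−A, C_ij = (−1)^(i+j)·(minor ij) (rows/columns in the sector order above):
  C_11 = (0.85)(0.65) − (-0.05)(-0.10) = 0.5475
  C_12 = −[(-0.30)(0.65) − (-0.05)(-0.10)] = 0.2000
  C_13 = (-0.30)(-0.10) − (0.85)(-0.10) = 0.1150
  C_21 = −[(-0.30)(0.65) − (-0.45)(-0.10)] = 0.2400
  C_22 = (0.65)(0.65) − (-0.45)(-0.10) = 0.3775
  C_23 = −[(0.65)(-0.10) − (-0.30)(-0.10)] = 0.0950
  C_31 = (-0.30)(-0.05) − (-0.45)(0.85) = 0.3975
  C_32 = −[(0.65)(-0.05) − (-0.45)(-0.30)] = 0.1675
  C_33 = (0.65)(0.85) − (-0.30)(-0.30) = 0.4625
det(I−A) = Σ_j (I−A)_1j·C_1j = (0.65)(0.5475) + (-0.30)(0.2000) + (-0.45)(0.1150) = 0.244125
adj(I−A) = Cᵀ =
  [ 0.5475   0.2400   0.3975]
  [ 0.2000   0.3775   0.1675]
  [ 0.1150   0.0950   0.4625]
(I − A)⁻¹ = adj(I−A) / det(I−A) ≈
  [   2.2427     0.9831     1.6283]
  [   0.8193     1.5463     0.6861]
  [   0.4711     0.3891     1.8945]
Δx = (I − A)⁻¹ Δd with Δd having -60 in the Sector 1 component and 0 elsewhere.
So Δx_1 = L_11 · (-60), where L_11 = adj(I−A)_11 / det(I−A) = 0.5475 / 0.244125.
Δx_1 = 0.5475 × (-60) / 0.244125 = -32.85 / 0.244125 ≈ -134.562.

Δx_1 = -134.562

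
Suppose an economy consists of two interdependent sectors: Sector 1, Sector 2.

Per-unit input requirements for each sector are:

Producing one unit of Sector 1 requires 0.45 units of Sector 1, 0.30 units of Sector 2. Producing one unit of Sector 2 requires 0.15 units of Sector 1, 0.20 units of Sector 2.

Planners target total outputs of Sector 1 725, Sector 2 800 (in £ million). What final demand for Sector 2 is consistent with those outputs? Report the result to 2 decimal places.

I − A =
  [   0.55    -0.15]
  [  -0.30     0.80]
d = (I − A) x:
  d_1 = (+0.55)·725 + (-0.15)·800 = 278.75
  d_2 = (-0.30)·725 + (+0.80)·800 = 422.50

d_2 = 422.50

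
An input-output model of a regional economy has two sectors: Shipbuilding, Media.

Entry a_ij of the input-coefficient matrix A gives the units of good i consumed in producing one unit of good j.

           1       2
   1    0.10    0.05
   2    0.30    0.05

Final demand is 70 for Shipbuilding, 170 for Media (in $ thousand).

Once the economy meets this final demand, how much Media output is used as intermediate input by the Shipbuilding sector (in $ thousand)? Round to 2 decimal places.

I − A =
  [   0.90    -0.05]
  [  -0.30     0.95]
det(I−A) = (0.90)(0.95) − (-0.05)(-0.30) = 0.8400
adj(I−A) = [[0.95, 0.05], [0.30, 0.90]]
(I − A)⁻¹ = adj(I−A) / det(I−A) ≈
  [   1.1310     0.0595]
  [   0.3571     1.0714]
First solve x = (I − A)⁻¹ d = adj(I−A)·d / det(I−A); in particular x_1 = (0.95·70 + 0.05·170) / 0.8400 = 75.00 / 0.8400 ≈ 89.2857.
Intermediate flow from 2 to 1: z_21 = a_21 · x_1 = 0.30 × 75.00 / 0.8400 = 22.50 / 0.8400 ≈ 26.79.

z_21 = 26.79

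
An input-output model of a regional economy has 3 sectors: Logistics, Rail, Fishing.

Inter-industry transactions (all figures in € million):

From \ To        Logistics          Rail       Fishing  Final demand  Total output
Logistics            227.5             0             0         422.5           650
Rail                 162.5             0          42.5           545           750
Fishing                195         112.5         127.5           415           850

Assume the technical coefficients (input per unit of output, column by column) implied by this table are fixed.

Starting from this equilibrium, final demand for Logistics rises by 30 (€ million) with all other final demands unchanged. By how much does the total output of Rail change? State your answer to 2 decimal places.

Technical coefficients a_ij = z_ij / X_j:
  a_LL = 227.5/650 = 0.35, a_RL = 162.5/650 = 0.25, a_FL = 195/650 = 0.30
  a_LR = 0/750 = 0.00, a_RR = 0/750 = 0.00, a_FR = 112.5/750 = 0.15
  a_LF = 0/850 = 0.00, a_RF = 42.5/850 = 0.05, a_FF = 127.5/850 = 0.15
I − A =
  [   0.65     0.00     0.00]
  [  -0.25     1.00    -0.05]
  [  -0.30    -0.15     0.85]
Cofactors of I−A, C_ij = (−1)^(i+j)·(minor ij) (rows/columns in the sector order above):
  C_11 = (1.00)(0.85) − (-0.05)(-0.15) = 0.8425
  C_12 = −[(-0.25)(0.85) − (-0.05)(-0.30)] = 0.2275
  C_13 = (-0.25)(-0.15) − (1.00)(-0.30) = 0.3375
  C_21 = −[(0.00)(0.85) − (0.00)(-0.15)] = 0.0000
  C_22 = (0.65)(0.85) − (0.00)(-0.30) = 0.5525
  C_23 = −[(0.65)(-0.15) − (0.00)(-0.30)] = 0.0975
  C_31 = (0.00)(-0.05) − (0.00)(1.00) = 0.0000
  C_32 = −[(0.65)(-0.05) − (0.00)(-0.25)] = 0.0325
  C_33 = (0.65)(1.00) − (0.00)(-0.25) = 0.6500
det(I−A) = Σ_j (I−A)_1j·C_1j = (0.65)(0.8425) + (0.00)(0.2275) + (0.00)(0.3375) = 0.547625
adj(I−A) = Cᵀ =
  [ 0.8425   0.0000   0.0000]
  [ 0.2275   0.5525   0.0325]
  [ 0.3375   0.0975   0.6500]
(I − A)⁻¹ = adj(I−A) / det(I−A) ≈
  [   1.5385     0.0000     0.0000]
  [   0.4154     1.0089     0.0593]
  [   0.6163     0.1780     1.1869]
Δx = (I − A)⁻¹ Δd with Δd having +30 in the Logistics component and 0 elsewhere.
So Δx_R = L_RL · (+30), where L_RL = adj(I−A)_RL / det(I−A) = 0.2275 / 0.547625.
Δx_R = 0.2275 × (+30) / 0.547625 = 6.825 / 0.547625 ≈ 12.46.

Δx_R = 12.46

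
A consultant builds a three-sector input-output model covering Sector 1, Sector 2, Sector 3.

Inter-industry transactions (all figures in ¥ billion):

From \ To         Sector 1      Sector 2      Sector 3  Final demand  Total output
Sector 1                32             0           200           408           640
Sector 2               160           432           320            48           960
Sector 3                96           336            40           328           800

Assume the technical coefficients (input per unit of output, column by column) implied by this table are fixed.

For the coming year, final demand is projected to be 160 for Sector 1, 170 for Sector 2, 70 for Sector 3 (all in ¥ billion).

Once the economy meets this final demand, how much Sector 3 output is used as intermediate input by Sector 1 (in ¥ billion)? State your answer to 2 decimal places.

Technical coefficients a_ij = z_ij / X_j:
  a_11 = 32/640 = 0.05, a_21 = 160/640 = 0.25, a_31 = 96/640 = 0.15
  a_12 = 0/960 = 0.00, a_22 = 432/960 = 0.45, a_32 = 336/960 = 0.35
  a_13 = 200/800 = 0.25, a_23 = 320/800 = 0.40, a_33 = 40/800 = 0.05
I − A =
  [   0.95     0.00    -0.25]
  [  -0.25     0.55    -0.40]
  [  -0.15    -0.35     0.95]
Cofactors of I−A, C_ij = (−1)^(i+j)·(minor ij) (rows/columns in the sector order above):
  C_11 = (0.55)(0.95) − (-0.40)(-0.35) = 0.3825
  C_12 = −[(-0.25)(0.95) − (-0.40)(-0.15)] = 0.2975
  C_13 = (-0.25)(-0.35) − (0.55)(-0.15) = 0.1700
  C_21 = −[(0.00)(0.95) − (-0.25)(-0.35)] = 0.0875
  C_22 = (0.95)(0.95) − (-0.25)(-0.15) = 0.8650
  C_23 = −[(0.95)(-0.35) − (0.00)(-0.15)] = 0.3325
  C_31 = (0.00)(-0.40) − (-0.25)(0.55) = 0.1375
  C_32 = −[(0.95)(-0.40) − (-0.25)(-0.25)] = 0.4425
  C_33 = (0.95)(0.55) − (0.00)(-0.25) = 0.5225
det(I−A) = Σ_j (I−A)_1j·C_1j = (0.95)(0.3825) + (0.00)(0.2975) + (-0.25)(0.1700) = 0.320875
adj(I−A) = Cᵀ =
  [ 0.3825   0.0875   0.1375]
  [ 0.2975   0.8650   0.4425]
  [ 0.1700   0.3325   0.5225]
(I − A)⁻¹ = adj(I−A) / det(I−A) ≈
  [   1.1921     0.2727     0.4285]
  [   0.9272     2.6958     1.3790]
  [   0.5298     1.0362     1.6284]
First solve x = (I − A)⁻¹ d = adj(I−A)·d / det(I−A); in particular x_1 = (0.3825·160 + 0.0875·170 + 0.1375·70) / 0.320875 = 85.70 / 0.320875 ≈ 267.0822.
Intermediate flow from 3 to 1: z_31 = a_31 · x_1 = 0.15 × 85.70 / 0.320875 = 12.855 / 0.320875 ≈ 40.06.

z_31 = 40.06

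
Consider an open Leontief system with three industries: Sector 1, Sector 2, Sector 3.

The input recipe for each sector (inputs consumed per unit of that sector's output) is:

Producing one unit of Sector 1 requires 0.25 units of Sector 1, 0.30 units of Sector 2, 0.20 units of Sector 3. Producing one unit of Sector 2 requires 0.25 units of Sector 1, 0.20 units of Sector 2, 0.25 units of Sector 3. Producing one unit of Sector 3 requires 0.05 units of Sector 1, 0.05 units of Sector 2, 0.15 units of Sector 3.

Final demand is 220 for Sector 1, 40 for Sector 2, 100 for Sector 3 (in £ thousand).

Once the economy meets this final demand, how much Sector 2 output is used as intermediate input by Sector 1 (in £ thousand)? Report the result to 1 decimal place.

z_21 = 114.4

I − A =
  [   0.75    -0.25    -0.05]
  [  -0.30     0.80    -0.05]
  [  -0.20    -0.25     0.85]
Cofactors of I−A, C_ij = (−1)^(i+j)·(minor ij) (rows/columns in the sector order above):
  C_11 = (0.80)(0.85) − (-0.05)(-0.25) = 0.6675
  C_12 = −[(-0.30)(0.85) − (-0.05)(-0.20)] = 0.2650
  C_13 = (-0.30)(-0.25) − (0.80)(-0.20) = 0.2350
  C_21 = −[(-0.25)(0.85) − (-0.05)(-0.25)] = 0.2250
  C_22 = (0.75)(0.85) − (-0.05)(-0.20) = 0.6275
  C_23 = −[(0.75)(-0.25) − (-0.25)(-0.20)] = 0.2375
  C_31 = (-0.25)(-0.05) − (-0.05)(0.80) = 0.0525
  C_32 = −[(0.75)(-0.05) − (-0.05)(-0.30)] = 0.0525
  C_33 = (0.75)(0.80) − (-0.25)(-0.30) = 0.5250
det(I−A) = Σ_j (I−A)_1j·C_1j = (0.75)(0.6675) + (-0.25)(0.2650) + (-0.05)(0.2350) = 0.422625
adj(I−A) = Cᵀ =
  [ 0.6675   0.2250   0.0525]
  [ 0.2650   0.6275   0.0525]
  [ 0.2350   0.2375   0.5250]
(I − A)⁻¹ = adj(I−A) / det(I−A) ≈
  [   1.5794     0.5324     0.1242]
  [   0.6270     1.4848     0.1242]
  [   0.5560     0.5620     1.2422]
First solve x = (I − A)⁻¹ d = adj(I−A)·d / det(I−A); in particular x_1 = (0.6675·220 + 0.2250·40 + 0.0525·100) / 0.422625 = 161.10 / 0.422625 ≈ 381.189.
Intermediate flow from 2 to 1: z_21 = a_21 · x_1 = 0.30 × 161.10 / 0.422625 = 48.33 / 0.422625 ≈ 114.4.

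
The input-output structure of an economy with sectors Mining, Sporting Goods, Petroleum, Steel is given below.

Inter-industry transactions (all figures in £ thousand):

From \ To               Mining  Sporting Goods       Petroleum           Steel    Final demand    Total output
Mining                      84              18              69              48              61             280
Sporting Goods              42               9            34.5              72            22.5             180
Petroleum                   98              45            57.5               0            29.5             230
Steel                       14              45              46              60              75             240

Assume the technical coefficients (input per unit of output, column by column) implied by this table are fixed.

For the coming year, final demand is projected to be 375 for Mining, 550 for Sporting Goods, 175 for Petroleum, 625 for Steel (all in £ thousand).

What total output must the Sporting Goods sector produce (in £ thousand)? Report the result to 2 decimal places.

x_2 = 1905.33

Technical coefficients a_ij = z_ij / X_j:
  a_11 = 84/280 = 0.30, a_21 = 42/280 = 0.15, a_31 = 98/280 = 0.35, a_41 = 14/280 = 0.05
  a_12 = 18/180 = 0.10, a_22 = 9/180 = 0.05, a_32 = 45/180 = 0.25, a_42 = 45/180 = 0.25
  a_13 = 69/230 = 0.30, a_23 = 34.5/230 = 0.15, a_33 = 57.5/230 = 0.25, a_43 = 46/230 = 0.20
  a_14 = 48/240 = 0.20, a_24 = 72/240 = 0.30, a_34 = 0/240 = 0.00, a_44 = 60/240 = 0.25
I − A =
  [   0.70    -0.10    -0.30    -0.20]
  [  -0.15     0.95    -0.15    -0.30]
  [  -0.35    -0.25     0.75     0.00]
  [  -0.05    -0.25    -0.20     0.75]
Compute the cofactors C_ij = (−1)^(i+j)·(3×3 minor ij) of I−A; the adjugate is their transpose:
adj(I−A) = Cᵀ =
  [ 0.4350   0.1600   0.2540   0.1800]
  [ 0.1560   0.2935   0.1635   0.1590]
  [ 0.2550   0.1725   0.4165   0.1370]
  [ 0.1490   0.1545   0.1825   0.3450]
det(I−A) = Σ_j (I−A)_1j·C_1j = (0.70)(0.4350) + (-0.10)(0.1560) + (-0.30)(0.2550) + (-0.20)(0.1490) = 0.1826
(I − A)⁻¹ = adj(I−A) / det(I−A) ≈
  [   2.3823     0.8762     1.3910     0.9858]
  [   0.8543     1.6073     0.8954     0.8708]
  [   1.3965     0.9447     2.2809     0.7503]
  [   0.8160     0.8461     0.9995     1.8894]
x = (I − A)⁻¹ d = adj(I−A)·d / det(I−A), with det(I−A) = 0.1826:
  x_1 = (0.4350·375 + 0.1600·550 + 0.2540·175 + 0.1800·625) / 0.1826 = 408.075 / 0.1826 ≈ 2234.80
  x_2 = (0.1560·375 + 0.2935·550 + 0.1635·175 + 0.1590·625) / 0.1826 = 347.9125 / 0.1826 ≈ 1905.33
  x_3 = (0.2550·375 + 0.1725·550 + 0.4165·175 + 0.1370·625) / 0.1826 = 349.0125 / 0.1826 ≈ 1911.35
  x_4 = (0.1490·375 + 0.1545·550 + 0.1825·175 + 0.3450·625) / 0.1826 = 388.4125 / 0.1826 ≈ 2127.12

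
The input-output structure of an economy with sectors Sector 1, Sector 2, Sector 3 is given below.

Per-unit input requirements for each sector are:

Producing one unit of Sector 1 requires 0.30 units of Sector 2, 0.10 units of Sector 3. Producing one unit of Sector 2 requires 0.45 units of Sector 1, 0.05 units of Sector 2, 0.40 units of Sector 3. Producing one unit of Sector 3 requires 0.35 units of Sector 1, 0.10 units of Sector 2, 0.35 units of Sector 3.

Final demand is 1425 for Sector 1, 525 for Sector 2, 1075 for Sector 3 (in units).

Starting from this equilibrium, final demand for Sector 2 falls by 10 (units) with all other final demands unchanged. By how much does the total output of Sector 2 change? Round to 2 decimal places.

I − A =
  [   1.00    -0.45    -0.35]
  [  -0.30     0.95    -0.10]
  [  -0.10    -0.40     0.65]
Cofactors of I−A, C_ij = (−1)^(i+j)·(minor ij) (rows/columns in the sector order above):
  C_11 = (0.95)(0.65) − (-0.10)(-0.40) = 0.5775
  C_12 = −[(-0.30)(0.65) − (-0.10)(-0.10)] = 0.2050
  C_13 = (-0.30)(-0.40) − (0.95)(-0.10) = 0.2150
  C_21 = −[(-0.45)(0.65) − (-0.35)(-0.40)] = 0.4325
  C_22 = (1.00)(0.65) − (-0.35)(-0.10) = 0.6150
  C_23 = −[(1.00)(-0.40) − (-0.45)(-0.10)] = 0.4450
  C_31 = (-0.45)(-0.10) − (-0.35)(0.95) = 0.3775
  C_32 = −[(1.00)(-0.10) − (-0.35)(-0.30)] = 0.2050
  C_33 = (1.00)(0.95) − (-0.45)(-0.30) = 0.8150
det(I−A) = Σ_j (I−A)_1j·C_1j = (1.00)(0.5775) + (-0.45)(0.2050) + (-0.35)(0.2150) = 0.4100
adj(I−A) = Cᵀ =
  [ 0.5775   0.4325   0.3775]
  [ 0.2050   0.6150   0.2050]
  [ 0.2150   0.4450   0.8150]
(I − A)⁻¹ = adj(I−A) / det(I−A) ≈
  [   1.4085     1.0549     0.9207]
  [   0.5000     1.5000     0.5000]
  [   0.5244     1.0854     1.9878]
Δx = (I − A)⁻¹ Δd with Δd having -10 in the Sector 2 component and 0 elsewhere.
So Δx_2 = L_22 · (-10), where L_22 = adj(I−A)_22 / det(I−A) = 0.6150 / 0.4100.
Δx_2 = 0.6150 × (-10) / 0.4100 = -6.15 / 0.4100 = -15.00.

Δx_2 = -15.00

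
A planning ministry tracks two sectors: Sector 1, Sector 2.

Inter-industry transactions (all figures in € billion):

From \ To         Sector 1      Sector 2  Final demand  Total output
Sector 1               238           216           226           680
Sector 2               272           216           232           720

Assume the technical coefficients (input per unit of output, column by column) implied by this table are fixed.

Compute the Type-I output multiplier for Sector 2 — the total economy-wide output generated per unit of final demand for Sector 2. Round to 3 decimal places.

m_2 = 2.836

Technical coefficients a_ij = z_ij / X_j:
  a_11 = 238/680 = 0.35, a_21 = 272/680 = 0.40
  a_12 = 216/720 = 0.30, a_22 = 216/720 = 0.30
I − A =
  [   0.65    -0.30]
  [  -0.40     0.70]
det(I−A) = (0.65)(0.70) − (-0.30)(-0.40) = 0.3350
adj(I−A) = [[0.70, 0.30], [0.40, 0.65]]
(I − A)⁻¹ = adj(I−A) / det(I−A) ≈
  [   2.0896     0.8955]
  [   1.1940     1.9403]
The output multiplier for sector j is the column-j sum of the Leontief inverse (I − A)⁻¹ = adj(I−A) / det(I−A).
Column 2 of adj(I−A): (0.30, 0.65); det(I−A) = 0.3350.
m_2 = (0.30 + 0.65) / 0.3350 = 0.95 / 0.3350 ≈ 2.836.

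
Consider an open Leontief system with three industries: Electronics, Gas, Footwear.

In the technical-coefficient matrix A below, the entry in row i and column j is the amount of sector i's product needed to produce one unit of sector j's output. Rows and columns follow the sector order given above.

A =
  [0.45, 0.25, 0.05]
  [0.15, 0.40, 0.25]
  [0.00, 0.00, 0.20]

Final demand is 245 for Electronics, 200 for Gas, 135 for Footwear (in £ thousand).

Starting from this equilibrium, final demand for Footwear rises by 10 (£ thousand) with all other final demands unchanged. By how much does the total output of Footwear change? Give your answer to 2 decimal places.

Δx_F = 12.50

I − A =
  [   0.55    -0.25    -0.05]
  [  -0.15     0.60    -0.25]
  [   0.00     0.00     0.80]
Cofactors of I−A, C_ij = (−1)^(i+j)·(minor ij) (rows/columns in the sector order above):
  C_11 = (0.60)(0.80) − (-0.25)(0.00) = 0.4800
  C_12 = −[(-0.15)(0.80) − (-0.25)(0.00)] = 0.1200
  C_13 = (-0.15)(0.00) − (0.60)(0.00) = 0.0000
  C_21 = −[(-0.25)(0.80) − (-0.05)(0.00)] = 0.2000
  C_22 = (0.55)(0.80) − (-0.05)(0.00) = 0.4400
  C_23 = −[(0.55)(0.00) − (-0.25)(0.00)] = 0.0000
  C_31 = (-0.25)(-0.25) − (-0.05)(0.60) = 0.0925
  C_32 = −[(0.55)(-0.25) − (-0.05)(-0.15)] = 0.1450
  C_33 = (0.55)(0.60) − (-0.25)(-0.15) = 0.2925
det(I−A) = Σ_j (I−A)_1j·C_1j = (0.55)(0.4800) + (-0.25)(0.1200) + (-0.05)(0.0000) = 0.2340
adj(I−A) = Cᵀ =
  [ 0.4800   0.2000   0.0925]
  [ 0.1200   0.4400   0.1450]
  [ 0.0000   0.0000   0.2925]
(I − A)⁻¹ = adj(I−A) / det(I−A) ≈
  [   2.0513     0.8547     0.3953]
  [   0.5128     1.8803     0.6197]
  [   0.0000     0.0000     1.2500]
Δx = (I − A)⁻¹ Δd with Δd having +10 in the Footwear component and 0 elsewhere.
So Δx_F = L_FF · (+10), where L_FF = adj(I−A)_FF / det(I−A) = 0.2925 / 0.2340.
Δx_F = 0.2925 × (+10) / 0.2340 = 2.925 / 0.2340 = 12.50.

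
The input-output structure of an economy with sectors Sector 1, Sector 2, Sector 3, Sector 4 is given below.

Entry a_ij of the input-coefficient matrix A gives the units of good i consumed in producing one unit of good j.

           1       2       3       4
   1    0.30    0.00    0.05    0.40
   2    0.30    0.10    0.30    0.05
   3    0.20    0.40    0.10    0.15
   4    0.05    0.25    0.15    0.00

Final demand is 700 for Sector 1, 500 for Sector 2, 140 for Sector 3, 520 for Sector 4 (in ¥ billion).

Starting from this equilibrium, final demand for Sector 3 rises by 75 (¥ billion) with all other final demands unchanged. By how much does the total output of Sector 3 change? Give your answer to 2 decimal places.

I − A =
  [   0.70     0.00    -0.05    -0.40]
  [  -0.30     0.90    -0.30    -0.05]
  [  -0.20    -0.40     0.90    -0.15]
  [  -0.05    -0.25    -0.15     1.00]
Compute the cofactors C_ij = (−1)^(i+j)·(3×3 minor ij) of I−A; the adjugate is their transpose:
adj(I−A) = Cᵀ =
  [ 0.644250   0.135875   0.128375   0.283750]
  [ 0.329250   0.573875   0.242375   0.196750]
  [ 0.316500   0.318250   0.573250   0.228500]
  [ 0.162000   0.198000   0.153000   0.468000]
det(I−A) = Σ_j (I−A)_1j·C_1j = (0.70)(0.644250) + (0.00)(0.329250) + (-0.05)(0.316500) + (-0.40)(0.162000) = 0.37035
(I − A)⁻¹ = adj(I−A) / det(I−A) ≈
  [   1.7396     0.3669     0.3466     0.7662]
  [   0.8890     1.5495     0.6544     0.5313]
  [   0.8546     0.8593     1.5479     0.6170]
  [   0.4374     0.5346     0.4131     1.2637]
Δx = (I − A)⁻¹ Δd with Δd having +75 in the Sector 3 component and 0 elsewhere.
So Δx_3 = L_33 · (+75), where L_33 = adj(I−A)_33 / det(I−A) = 0.573250 / 0.37035.
Δx_3 = 0.573250 × (+75) / 0.37035 = 42.99375 / 0.37035 ≈ 116.09.

Δx_3 = 116.09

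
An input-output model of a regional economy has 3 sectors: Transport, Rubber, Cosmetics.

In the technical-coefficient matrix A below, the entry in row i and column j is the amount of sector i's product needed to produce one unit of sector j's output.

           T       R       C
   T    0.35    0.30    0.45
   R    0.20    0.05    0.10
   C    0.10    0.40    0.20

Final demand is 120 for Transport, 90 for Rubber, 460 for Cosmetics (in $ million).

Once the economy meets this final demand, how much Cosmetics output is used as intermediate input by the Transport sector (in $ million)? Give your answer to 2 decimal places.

z_CT = 98.94

I − A =
  [   0.65    -0.30    -0.45]
  [  -0.20     0.95    -0.10]
  [  -0.10    -0.40     0.80]
Cofactors of I−A, C_ij = (−1)^(i+j)·(minor ij) (rows/columns in the sector order above):
  C_11 = (0.95)(0.80) − (-0.10)(-0.40) = 0.7200
  C_12 = −[(-0.20)(0.80) − (-0.10)(-0.10)] = 0.1700
  C_13 = (-0.20)(-0.40) − (0.95)(-0.10) = 0.1750
  C_21 = −[(-0.30)(0.80) − (-0.45)(-0.40)] = 0.4200
  C_22 = (0.65)(0.80) − (-0.45)(-0.10) = 0.4750
  C_23 = −[(0.65)(-0.40) − (-0.30)(-0.10)] = 0.2900
  C_31 = (-0.30)(-0.10) − (-0.45)(0.95) = 0.4575
  C_32 = −[(0.65)(-0.10) − (-0.45)(-0.20)] = 0.1550
  C_33 = (0.65)(0.95) − (-0.30)(-0.20) = 0.5575
det(I−A) = Σ_j (I−A)_1j·C_1j = (0.65)(0.7200) + (-0.30)(0.1700) + (-0.45)(0.1750) = 0.33825
adj(I−A) = Cᵀ =
  [ 0.7200   0.4200   0.4575]
  [ 0.1700   0.4750   0.1550]
  [ 0.1750   0.2900   0.5575]
(I − A)⁻¹ = adj(I−A) / det(I−A) ≈
  [   2.1286     1.2417     1.3525]
  [   0.5026     1.4043     0.4582]
  [   0.5174     0.8574     1.6482]
First solve x = (I − A)⁻¹ d = adj(I−A)·d / det(I−A); in particular x_T = (0.7200·120 + 0.4200·90 + 0.4575·460) / 0.33825 = 334.65 / 0.33825 ≈ 989.3570.
Intermediate flow from C to T: z_CT = a_CT · x_T = 0.10 × 334.65 / 0.33825 = 33.465 / 0.33825 ≈ 98.94.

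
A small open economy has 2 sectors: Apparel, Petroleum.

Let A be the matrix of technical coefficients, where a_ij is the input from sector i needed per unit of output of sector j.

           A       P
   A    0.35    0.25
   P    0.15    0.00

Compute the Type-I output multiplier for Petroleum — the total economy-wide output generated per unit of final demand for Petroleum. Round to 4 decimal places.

m_P = 1.4694

I − A =
  [   0.65    -0.25]
  [  -0.15     1.00]
det(I−A) = (0.65)(1.00) − (-0.25)(-0.15) = 0.6125
adj(I−A) = [[1.00, 0.25], [0.15, 0.65]]
(I − A)⁻¹ = adj(I−A) / det(I−A) ≈
  [   1.63265     0.40816]
  [   0.24490     1.06122]
The output multiplier for sector j is the column-j sum of the Leontief inverse (I − A)⁻¹ = adj(I−A) / det(I−A).
Column P of adj(I−A): (0.25, 0.65); det(I−A) = 0.6125.
m_P = (0.25 + 0.65) / 0.6125 = 0.90 / 0.6125 ≈ 1.4694.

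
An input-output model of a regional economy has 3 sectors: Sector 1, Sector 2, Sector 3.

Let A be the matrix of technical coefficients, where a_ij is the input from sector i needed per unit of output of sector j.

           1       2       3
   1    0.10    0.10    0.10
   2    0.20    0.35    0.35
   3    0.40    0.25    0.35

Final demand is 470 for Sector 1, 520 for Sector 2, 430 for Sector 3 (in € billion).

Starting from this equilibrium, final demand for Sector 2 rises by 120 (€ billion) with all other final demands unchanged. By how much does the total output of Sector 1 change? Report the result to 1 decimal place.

Δx_1 = 44.4

I − A =
  [   0.90    -0.10    -0.10]
  [  -0.20     0.65    -0.35]
  [  -0.40    -0.25     0.65]
Cofactors of I−A, C_ij = (−1)^(i+j)·(minor ij) (rows/columns in the sector order above):
  C_11 = (0.65)(0.65) − (-0.35)(-0.25) = 0.3350
  C_12 = −[(-0.20)(0.65) − (-0.35)(-0.40)] = 0.2700
  C_13 = (-0.20)(-0.25) − (0.65)(-0.40) = 0.3100
  C_21 = −[(-0.10)(0.65) − (-0.10)(-0.25)] = 0.0900
  C_22 = (0.90)(0.65) − (-0.10)(-0.40) = 0.5450
  C_23 = −[(0.90)(-0.25) − (-0.10)(-0.40)] = 0.2650
  C_31 = (-0.10)(-0.35) − (-0.10)(0.65) = 0.1000
  C_32 = −[(0.90)(-0.35) − (-0.10)(-0.20)] = 0.3350
  C_33 = (0.90)(0.65) − (-0.10)(-0.20) = 0.5650
det(I−A) = Σ_j (I−A)_1j·C_1j = (0.90)(0.3350) + (-0.10)(0.2700) + (-0.10)(0.3100) = 0.2435
adj(I−A) = Cᵀ =
  [ 0.3350   0.0900   0.1000]
  [ 0.2700   0.5450   0.3350]
  [ 0.3100   0.2650   0.5650]
(I − A)⁻¹ = adj(I−A) / det(I−A) ≈
  [   1.3758     0.3696     0.4107]
  [   1.1088     2.2382     1.3758]
  [   1.2731     1.0883     2.3203]
Δx = (I − A)⁻¹ Δd with Δd having +120 in the Sector 2 component and 0 elsewhere.
So Δx_1 = L_12 · (+120), where L_12 = adj(I−A)_12 / det(I−A) = 0.0900 / 0.2435.
Δx_1 = 0.0900 × (+120) / 0.2435 = 10.80 / 0.2435 ≈ 44.4.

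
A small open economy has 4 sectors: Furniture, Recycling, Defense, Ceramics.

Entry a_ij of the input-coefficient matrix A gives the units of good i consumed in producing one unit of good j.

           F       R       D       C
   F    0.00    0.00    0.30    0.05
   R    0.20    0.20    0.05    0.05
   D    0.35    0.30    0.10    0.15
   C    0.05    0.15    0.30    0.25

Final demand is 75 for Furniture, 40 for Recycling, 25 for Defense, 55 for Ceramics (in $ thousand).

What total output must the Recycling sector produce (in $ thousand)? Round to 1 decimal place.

x_R = 98.9

I − A =
  [   1.00     0.00    -0.30    -0.05]
  [  -0.20     0.80    -0.05    -0.05]
  [  -0.35    -0.30     0.90    -0.15]
  [  -0.05    -0.15    -0.30     0.75]
Compute the cofactors C_ij = (−1)^(i+j)·(3×3 minor ij) of I−A; the adjugate is their transpose:
adj(I−A) = Cᵀ =
  [ 0.480375   0.085500   0.190125   0.075750]
  [ 0.147000   0.541500   0.101125   0.066125]
  [ 0.263625   0.249375   0.589000   0.152000]
  [ 0.166875   0.213750   0.268500   0.603000]
det(I−A) = Σ_j (I−A)_1j·C_1j = (1.00)(0.480375) + (0.00)(0.147000) + (-0.30)(0.263625) + (-0.05)(0.166875) = 0.39294375
(I − A)⁻¹ = adj(I−A) / det(I−A) ≈
  [   1.2225     0.2176     0.4838     0.1928]
  [   0.3741     1.3781     0.2574     0.1683]
  [   0.6709     0.6346     1.4989     0.3868]
  [   0.4247     0.5440     0.6833     1.5346]
x = (I − A)⁻¹ d = adj(I−A)·d / det(I−A), with det(I−A) = 0.39294375:
  x_F = (0.480375·75 + 0.085500·40 + 0.190125·25 + 0.075750·55) / 0.39294375 = 48.3675 / 0.39294375 ≈ 123.1
  x_R = (0.147000·75 + 0.541500·40 + 0.101125·25 + 0.066125·55) / 0.39294375 = 38.85 / 0.39294375 ≈ 98.9
  x_D = (0.263625·75 + 0.249375·40 + 0.589000·25 + 0.152000·55) / 0.39294375 = 52.831875 / 0.39294375 ≈ 134.5
  x_C = (0.166875·75 + 0.213750·40 + 0.268500·25 + 0.603000·55) / 0.39294375 = 60.943125 / 0.39294375 ≈ 155.1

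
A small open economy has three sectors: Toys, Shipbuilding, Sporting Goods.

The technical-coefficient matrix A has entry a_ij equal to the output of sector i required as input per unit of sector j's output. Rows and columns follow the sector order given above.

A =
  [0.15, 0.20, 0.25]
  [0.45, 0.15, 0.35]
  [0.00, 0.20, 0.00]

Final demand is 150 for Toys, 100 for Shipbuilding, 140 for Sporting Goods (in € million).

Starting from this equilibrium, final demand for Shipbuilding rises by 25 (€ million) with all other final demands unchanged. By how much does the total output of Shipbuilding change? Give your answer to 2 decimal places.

I − A =
  [   0.85    -0.20    -0.25]
  [  -0.45     0.85    -0.35]
  [   0.00    -0.20     1.00]
Cofactors of I−A, C_ij = (−1)^(i+j)·(minor ij) (rows/columns in the sector order above):
  C_11 = (0.85)(1.00) − (-0.35)(-0.20) = 0.7800
  C_12 = −[(-0.45)(1.00) − (-0.35)(0.00)] = 0.4500
  C_13 = (-0.45)(-0.20) − (0.85)(0.00) = 0.0900
  C_21 = −[(-0.20)(1.00) − (-0.25)(-0.20)] = 0.2500
  C_22 = (0.85)(1.00) − (-0.25)(0.00) = 0.8500
  C_23 = −[(0.85)(-0.20) − (-0.20)(0.00)] = 0.1700
  C_31 = (-0.20)(-0.35) − (-0.25)(0.85) = 0.2825
  C_32 = −[(0.85)(-0.35) − (-0.25)(-0.45)] = 0.4100
  C_33 = (0.85)(0.85) − (-0.20)(-0.45) = 0.6325
det(I−A) = Σ_j (I−A)_1j·C_1j = (0.85)(0.7800) + (-0.20)(0.4500) + (-0.25)(0.0900) = 0.5505
adj(I−A) = Cᵀ =
  [ 0.7800   0.2500   0.2825]
  [ 0.4500   0.8500   0.4100]
  [ 0.0900   0.1700   0.6325]
(I − A)⁻¹ = adj(I−A) / det(I−A) ≈
  [   1.4169     0.4541     0.5132]
  [   0.8174     1.5441     0.7448]
  [   0.1635     0.3088     1.1490]
Δx = (I − A)⁻¹ Δd with Δd having +25 in the Shipbuilding component and 0 elsewhere.
So Δx_2 = L_22 · (+25), where L_22 = adj(I−A)_22 / det(I−A) = 0.8500 / 0.5505.
Δx_2 = 0.8500 × (+25) / 0.5505 = 21.25 / 0.5505 ≈ 38.60.

Δx_2 = 38.60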